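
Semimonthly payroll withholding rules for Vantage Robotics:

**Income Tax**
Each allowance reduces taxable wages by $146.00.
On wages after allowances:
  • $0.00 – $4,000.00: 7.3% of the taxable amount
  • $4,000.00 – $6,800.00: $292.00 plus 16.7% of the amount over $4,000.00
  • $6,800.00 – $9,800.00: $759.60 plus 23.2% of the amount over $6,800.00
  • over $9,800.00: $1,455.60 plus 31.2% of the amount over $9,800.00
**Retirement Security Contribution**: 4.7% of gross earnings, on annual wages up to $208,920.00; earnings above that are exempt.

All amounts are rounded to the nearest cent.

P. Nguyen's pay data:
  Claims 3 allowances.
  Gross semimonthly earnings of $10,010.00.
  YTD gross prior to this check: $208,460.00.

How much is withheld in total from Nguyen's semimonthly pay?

Income Tax: taxable = $10,010.00 − 3×$146.00 = $9,572.00
  $759.60 + 23.2% × ($9,572.00 − $6,800.00) = $759.60 + 23.2% × $2,772.00 = $1,402.70
Retirement Security Contribution: cap $208,920.00 − YTD $208,460.00 = $460.00 subject; 4.7% × $460.00 = $21.62
Total: $1,402.70 + $21.62 = $1,424.32

$1,424.32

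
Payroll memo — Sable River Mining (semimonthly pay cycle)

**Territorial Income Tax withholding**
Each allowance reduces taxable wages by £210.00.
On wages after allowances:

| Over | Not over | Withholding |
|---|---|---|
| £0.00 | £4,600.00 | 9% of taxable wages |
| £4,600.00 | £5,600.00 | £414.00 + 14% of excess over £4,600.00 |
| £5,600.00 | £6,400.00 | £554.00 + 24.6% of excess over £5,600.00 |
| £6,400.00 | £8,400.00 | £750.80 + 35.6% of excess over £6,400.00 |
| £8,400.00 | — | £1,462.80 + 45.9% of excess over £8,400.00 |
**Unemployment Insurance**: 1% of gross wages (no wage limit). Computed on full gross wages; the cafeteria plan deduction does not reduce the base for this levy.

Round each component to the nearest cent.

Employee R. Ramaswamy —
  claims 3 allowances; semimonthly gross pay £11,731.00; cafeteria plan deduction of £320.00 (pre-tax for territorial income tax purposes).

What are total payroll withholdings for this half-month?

£2,672.99

Territorial Income Tax: taxable = £11,731.00 − £320.00 − 3×£210.00 = £10,781.00
  £1,462.80 + 45.9% × (£10,781.00 − £8,400.00) = £1,462.80 + 45.9% × £2,381.00 = £2,555.68
Unemployment Insurance: 1% × £11,731.00 = £117.31
Total: £2,555.68 + £117.31 = £2,672.99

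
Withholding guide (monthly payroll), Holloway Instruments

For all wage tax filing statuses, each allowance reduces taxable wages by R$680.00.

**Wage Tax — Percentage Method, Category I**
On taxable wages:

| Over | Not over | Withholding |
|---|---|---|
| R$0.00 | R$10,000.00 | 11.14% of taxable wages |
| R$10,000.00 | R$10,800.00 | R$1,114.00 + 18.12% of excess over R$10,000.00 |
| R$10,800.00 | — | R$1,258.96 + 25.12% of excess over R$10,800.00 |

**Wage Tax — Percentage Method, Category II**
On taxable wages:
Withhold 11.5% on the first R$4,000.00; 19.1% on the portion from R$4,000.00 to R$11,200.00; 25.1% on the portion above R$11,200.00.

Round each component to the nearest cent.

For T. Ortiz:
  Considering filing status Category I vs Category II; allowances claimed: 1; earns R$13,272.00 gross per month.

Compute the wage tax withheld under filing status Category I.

Wage Tax (Category I): taxable = R$13,272.00 − 1×R$680.00 = R$12,592.00
  R$1,258.96 + 25.12% × (R$12,592.00 − R$10,800.00) = R$1,258.96 + 25.12% × R$1,792.00 = R$1,709.11

R$1,709.11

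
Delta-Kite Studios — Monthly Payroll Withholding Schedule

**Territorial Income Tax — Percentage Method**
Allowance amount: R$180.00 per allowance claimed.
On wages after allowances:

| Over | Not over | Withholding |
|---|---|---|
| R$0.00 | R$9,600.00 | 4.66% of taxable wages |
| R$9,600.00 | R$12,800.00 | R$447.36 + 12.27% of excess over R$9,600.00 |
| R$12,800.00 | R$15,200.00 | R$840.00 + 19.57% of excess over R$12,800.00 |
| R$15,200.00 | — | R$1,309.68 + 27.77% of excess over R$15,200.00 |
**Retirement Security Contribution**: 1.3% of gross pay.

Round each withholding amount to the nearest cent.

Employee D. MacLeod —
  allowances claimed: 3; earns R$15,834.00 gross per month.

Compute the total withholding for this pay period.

Territorial Income Tax: taxable = R$15,834.00 − 3×R$180.00 = R$15,294.00
  R$1,309.68 + 27.77% × (R$15,294.00 − R$15,200.00) = R$1,309.68 + 27.77% × R$94.00 = R$1,335.78
Retirement Security Contribution: 1.3% × R$15,834.00 = R$205.84
Total: R$1,335.78 + R$205.84 = R$1,541.62

R$1,541.62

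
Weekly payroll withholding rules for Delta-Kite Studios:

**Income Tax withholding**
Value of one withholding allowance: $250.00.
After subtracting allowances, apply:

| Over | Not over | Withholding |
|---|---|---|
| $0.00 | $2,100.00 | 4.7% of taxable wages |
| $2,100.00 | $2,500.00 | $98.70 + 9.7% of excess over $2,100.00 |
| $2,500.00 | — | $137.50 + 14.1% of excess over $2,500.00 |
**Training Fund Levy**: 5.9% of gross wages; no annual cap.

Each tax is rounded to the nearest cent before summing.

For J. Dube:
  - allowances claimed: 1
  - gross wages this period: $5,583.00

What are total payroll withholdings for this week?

$866.35

Income Tax: taxable = $5,583.00 − 1×$250.00 = $5,333.00
  $137.50 + 14.1% × ($5,333.00 − $2,500.00) = $137.50 + 14.1% × $2,833.00 = $536.95
Training Fund Levy: 5.9% × $5,583.00 = $329.40
Total: $536.95 + $329.40 = $866.35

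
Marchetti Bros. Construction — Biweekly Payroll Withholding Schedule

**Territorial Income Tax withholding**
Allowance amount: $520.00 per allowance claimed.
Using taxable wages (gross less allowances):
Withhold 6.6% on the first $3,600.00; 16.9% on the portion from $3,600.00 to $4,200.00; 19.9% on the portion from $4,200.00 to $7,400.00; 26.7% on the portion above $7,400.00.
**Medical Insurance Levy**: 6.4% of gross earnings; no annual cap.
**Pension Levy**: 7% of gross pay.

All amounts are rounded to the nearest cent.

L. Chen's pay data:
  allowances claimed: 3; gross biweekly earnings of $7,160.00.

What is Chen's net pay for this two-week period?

Territorial Income Tax: taxable = $7,160.00 − 3×$520.00 = $5,600.00
  $339.00 + 19.9% × ($5,600.00 − $4,200.00) = $339.00 + 19.9% × $1,400.00 = $617.60
Medical Insurance Levy: 6.4% × $7,160.00 = $458.24
Pension Levy: 7% × $7,160.00 = $501.20
Total withheld: $617.60 + $458.24 + $501.20 = $1,577.04
Net pay: $7,160.00 − $1,577.04 = $5,582.96

$5,582.96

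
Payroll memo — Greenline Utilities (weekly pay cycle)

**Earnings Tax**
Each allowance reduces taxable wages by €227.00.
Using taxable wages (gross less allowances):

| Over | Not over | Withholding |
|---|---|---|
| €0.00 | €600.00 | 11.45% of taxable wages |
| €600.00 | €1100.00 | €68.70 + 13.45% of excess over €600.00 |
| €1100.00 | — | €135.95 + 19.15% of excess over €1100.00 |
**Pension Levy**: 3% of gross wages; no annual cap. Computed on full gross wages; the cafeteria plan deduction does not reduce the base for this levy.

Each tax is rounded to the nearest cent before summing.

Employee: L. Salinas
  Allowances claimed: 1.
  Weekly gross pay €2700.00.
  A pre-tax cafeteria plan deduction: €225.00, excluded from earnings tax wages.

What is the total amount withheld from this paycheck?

€436.79

Earnings Tax: taxable = €2700.00 − €225.00 − 1×€227.00 = €2248.00
  €135.95 + 19.15% × (€2248.00 − €1100.00) = €135.95 + 19.15% × €1148.00 = €355.79
Pension Levy: 3% × €2700.00 = €81.00
Total: €355.79 + €81.00 = €436.79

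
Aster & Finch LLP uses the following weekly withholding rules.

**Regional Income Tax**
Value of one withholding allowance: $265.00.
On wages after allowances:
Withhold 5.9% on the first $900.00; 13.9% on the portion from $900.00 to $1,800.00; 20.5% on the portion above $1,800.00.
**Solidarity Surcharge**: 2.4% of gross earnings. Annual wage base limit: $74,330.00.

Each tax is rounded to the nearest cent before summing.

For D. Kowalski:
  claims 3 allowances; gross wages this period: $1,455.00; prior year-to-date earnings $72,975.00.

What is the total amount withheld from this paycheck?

Regional Income Tax: taxable = $1,455.00 − 3×$265.00 = $660.00
  5.9% × $660.00 = $38.94
Solidarity Surcharge: cap $74,330.00 − YTD $72,975.00 = $1,355.00 subject; 2.4% × $1,355.00 = $32.52
Total: $38.94 + $32.52 = $71.46

$71.46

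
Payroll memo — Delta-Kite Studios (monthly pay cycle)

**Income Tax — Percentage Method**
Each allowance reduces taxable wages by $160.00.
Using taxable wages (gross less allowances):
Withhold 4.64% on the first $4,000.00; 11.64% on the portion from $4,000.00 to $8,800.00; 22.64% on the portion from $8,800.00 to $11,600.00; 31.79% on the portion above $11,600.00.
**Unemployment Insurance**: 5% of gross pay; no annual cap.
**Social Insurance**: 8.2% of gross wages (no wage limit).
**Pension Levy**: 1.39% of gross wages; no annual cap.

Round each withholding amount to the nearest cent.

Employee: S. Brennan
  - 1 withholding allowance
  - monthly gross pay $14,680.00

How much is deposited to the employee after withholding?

$10,231.68

Income Tax: taxable = $14,680.00 − 1×$160.00 = $14,520.00
  $1,378.24 + 31.79% × ($14,520.00 − $11,600.00) = $1,378.24 + 31.79% × $2,920.00 = $2,306.51
Unemployment Insurance: 5% × $14,680.00 = $734.00
Social Insurance: 8.2% × $14,680.00 = $1,203.76
Pension Levy: 1.39% × $14,680.00 = $204.05
Total withheld: $2,306.51 + $734.00 + $1,203.76 + $204.05 = $4,448.32
Net pay: $14,680.00 − $4,448.32 = $10,231.68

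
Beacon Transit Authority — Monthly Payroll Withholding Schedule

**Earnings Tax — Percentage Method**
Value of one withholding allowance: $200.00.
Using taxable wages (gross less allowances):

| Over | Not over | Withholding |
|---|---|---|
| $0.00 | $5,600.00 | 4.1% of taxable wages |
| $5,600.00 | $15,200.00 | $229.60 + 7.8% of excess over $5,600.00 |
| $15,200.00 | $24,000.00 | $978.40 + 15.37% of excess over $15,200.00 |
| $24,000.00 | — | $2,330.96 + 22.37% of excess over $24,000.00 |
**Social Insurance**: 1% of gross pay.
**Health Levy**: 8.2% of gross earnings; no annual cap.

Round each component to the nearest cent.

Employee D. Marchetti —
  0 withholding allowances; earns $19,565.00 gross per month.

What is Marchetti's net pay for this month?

$16,115.72

Earnings Tax: taxable = $19,565.00
  $978.40 + 15.37% × ($19,565.00 − $15,200.00) = $978.40 + 15.37% × $4,365.00 = $1,649.30
Social Insurance: 1% × $19,565.00 = $195.65
Health Levy: 8.2% × $19,565.00 = $1,604.33
Total withheld: $1,649.30 + $195.65 + $1,604.33 = $3,449.28
Net pay: $19,565.00 − $3,449.28 = $16,115.72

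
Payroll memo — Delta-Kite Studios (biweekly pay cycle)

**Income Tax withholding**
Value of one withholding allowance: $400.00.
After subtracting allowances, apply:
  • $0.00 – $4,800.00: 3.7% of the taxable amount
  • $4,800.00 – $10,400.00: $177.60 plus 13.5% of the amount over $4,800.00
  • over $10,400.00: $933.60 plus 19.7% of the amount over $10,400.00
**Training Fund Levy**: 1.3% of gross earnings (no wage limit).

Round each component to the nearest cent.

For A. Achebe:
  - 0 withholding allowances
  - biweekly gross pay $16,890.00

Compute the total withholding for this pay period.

$2,431.70

Income Tax: taxable = $16,890.00
  $933.60 + 19.7% × ($16,890.00 − $10,400.00) = $933.60 + 19.7% × $6,490.00 = $2,212.13
Training Fund Levy: 1.3% × $16,890.00 = $219.57
Total: $2,212.13 + $219.57 = $2,431.70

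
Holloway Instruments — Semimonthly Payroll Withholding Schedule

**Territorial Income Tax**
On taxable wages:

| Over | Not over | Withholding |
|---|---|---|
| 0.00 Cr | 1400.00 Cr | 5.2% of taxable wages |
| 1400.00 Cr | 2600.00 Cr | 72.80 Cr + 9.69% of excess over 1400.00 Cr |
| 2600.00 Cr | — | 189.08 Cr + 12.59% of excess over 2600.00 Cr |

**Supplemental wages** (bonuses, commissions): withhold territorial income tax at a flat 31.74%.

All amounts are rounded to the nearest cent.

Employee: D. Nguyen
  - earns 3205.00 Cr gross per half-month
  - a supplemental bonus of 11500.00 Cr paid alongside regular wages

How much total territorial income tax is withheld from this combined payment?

3915.35 Cr

Territorial Income Tax: taxable = 3205.00 Cr
  189.08 Cr + 12.59% × (3205.00 Cr − 2600.00 Cr) = 189.08 Cr + 12.59% × 605.00 Cr = 265.25 Cr
Supplemental (31.74% flat on bonus): 31.74% × 11500.00 Cr = 3650.10 Cr
Total territorial income tax: 265.25 Cr + 3650.10 Cr = 3915.35 Cr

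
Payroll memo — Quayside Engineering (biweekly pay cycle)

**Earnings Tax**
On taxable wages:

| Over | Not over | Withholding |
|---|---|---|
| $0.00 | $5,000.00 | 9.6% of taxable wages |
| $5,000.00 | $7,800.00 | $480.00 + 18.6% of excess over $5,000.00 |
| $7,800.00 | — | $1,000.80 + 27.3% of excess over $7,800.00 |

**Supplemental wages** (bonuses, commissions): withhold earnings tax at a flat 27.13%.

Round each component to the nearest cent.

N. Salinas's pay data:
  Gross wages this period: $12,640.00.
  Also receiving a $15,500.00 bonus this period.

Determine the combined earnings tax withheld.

Earnings Tax: taxable = $12,640.00
  $1,000.80 + 27.3% × ($12,640.00 − $7,800.00) = $1,000.80 + 27.3% × $4,840.00 = $2,322.12
Supplemental (27.13% flat on bonus): 27.13% × $15,500.00 = $4,205.15
Total earnings tax: $2,322.12 + $4,205.15 = $6,527.27

$6,527.27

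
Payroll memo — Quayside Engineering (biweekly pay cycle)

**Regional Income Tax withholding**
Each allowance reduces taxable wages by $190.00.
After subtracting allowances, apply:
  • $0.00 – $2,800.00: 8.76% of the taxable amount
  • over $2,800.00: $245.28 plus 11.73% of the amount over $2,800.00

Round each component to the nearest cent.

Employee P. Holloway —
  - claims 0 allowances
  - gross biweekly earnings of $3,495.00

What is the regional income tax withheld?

Regional Income Tax: taxable = $3,495.00
  $245.28 + 11.73% × ($3,495.00 − $2,800.00) = $245.28 + 11.73% × $695.00 = $326.80

$326.80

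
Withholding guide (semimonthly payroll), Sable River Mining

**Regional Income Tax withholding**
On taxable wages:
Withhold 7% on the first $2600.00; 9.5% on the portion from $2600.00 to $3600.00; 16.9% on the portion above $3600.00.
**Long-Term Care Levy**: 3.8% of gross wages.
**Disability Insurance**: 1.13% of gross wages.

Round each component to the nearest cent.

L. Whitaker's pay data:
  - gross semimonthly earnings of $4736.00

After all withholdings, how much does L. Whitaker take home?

$4033.53

Regional Income Tax: taxable = $4736.00
  $277.00 + 16.9% × ($4736.00 − $3600.00) = $277.00 + 16.9% × $1136.00 = $468.98
Long-Term Care Levy: 3.8% × $4736.00 = $179.97
Disability Insurance: 1.13% × $4736.00 = $53.52
Total withheld: $468.98 + $179.97 + $53.52 = $702.47
Net pay: $4736.00 − $702.47 = $4033.53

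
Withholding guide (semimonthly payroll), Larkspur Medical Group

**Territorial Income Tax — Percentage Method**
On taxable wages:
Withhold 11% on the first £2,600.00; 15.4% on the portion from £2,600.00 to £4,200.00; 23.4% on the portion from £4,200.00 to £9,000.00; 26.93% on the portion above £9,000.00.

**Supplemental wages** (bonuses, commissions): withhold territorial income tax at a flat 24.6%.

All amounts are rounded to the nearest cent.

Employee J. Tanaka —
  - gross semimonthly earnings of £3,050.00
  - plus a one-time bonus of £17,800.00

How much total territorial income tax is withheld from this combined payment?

£4,734.10

Territorial Income Tax: taxable = £3,050.00
  £286.00 + 15.4% × (£3,050.00 − £2,600.00) = £286.00 + 15.4% × £450.00 = £355.30
Supplemental (24.6% flat on bonus): 24.6% × £17,800.00 = £4,378.80
Total territorial income tax: £355.30 + £4,378.80 = £4,734.10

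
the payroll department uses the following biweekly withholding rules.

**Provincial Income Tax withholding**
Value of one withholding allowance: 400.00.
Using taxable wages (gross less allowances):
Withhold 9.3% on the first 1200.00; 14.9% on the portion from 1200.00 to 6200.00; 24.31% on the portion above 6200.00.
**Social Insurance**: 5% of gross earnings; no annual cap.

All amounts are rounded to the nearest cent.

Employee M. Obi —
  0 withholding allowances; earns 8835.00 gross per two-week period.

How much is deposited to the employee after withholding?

6896.08

Provincial Income Tax: taxable = 8835.00
  856.60 + 24.31% × (8835.00 − 6200.00) = 856.60 + 24.31% × 2635.00 = 1497.17
Social Insurance: 5% × 8835.00 = 441.75
Total withheld: 1497.17 + 441.75 = 1938.92
Net pay: 8835.00 − 1938.92 = 6896.08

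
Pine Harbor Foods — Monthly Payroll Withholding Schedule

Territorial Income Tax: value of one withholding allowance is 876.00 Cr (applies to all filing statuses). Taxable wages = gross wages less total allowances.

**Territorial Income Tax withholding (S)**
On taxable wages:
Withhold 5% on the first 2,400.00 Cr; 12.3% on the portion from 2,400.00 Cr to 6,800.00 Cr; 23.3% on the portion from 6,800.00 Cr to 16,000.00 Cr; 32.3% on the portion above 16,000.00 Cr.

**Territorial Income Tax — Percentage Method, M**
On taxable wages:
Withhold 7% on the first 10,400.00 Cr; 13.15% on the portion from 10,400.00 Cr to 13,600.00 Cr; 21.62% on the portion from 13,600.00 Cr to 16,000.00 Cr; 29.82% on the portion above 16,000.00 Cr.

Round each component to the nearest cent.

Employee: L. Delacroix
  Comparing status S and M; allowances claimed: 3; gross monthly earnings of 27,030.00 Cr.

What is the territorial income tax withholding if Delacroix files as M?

4,173.16 Cr

Territorial Income Tax (M): taxable = 27,030.00 Cr − 3×876.00 Cr = 24,402.00 Cr
  1,667.68 Cr + 29.82% × (24,402.00 Cr − 16,000.00 Cr) = 1,667.68 Cr + 29.82% × 8,402.00 Cr = 4,173.16 Cr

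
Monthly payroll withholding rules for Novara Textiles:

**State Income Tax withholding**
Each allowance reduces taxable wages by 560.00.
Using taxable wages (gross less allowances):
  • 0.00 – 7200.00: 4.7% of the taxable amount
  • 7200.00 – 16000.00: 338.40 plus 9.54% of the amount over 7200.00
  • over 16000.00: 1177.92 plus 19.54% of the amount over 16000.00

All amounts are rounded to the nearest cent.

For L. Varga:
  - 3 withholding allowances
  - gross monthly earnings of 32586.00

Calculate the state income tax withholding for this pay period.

4090.55

State Income Tax: taxable = 32586.00 − 3×560.00 = 30906.00
  1177.92 + 19.54% × (30906.00 − 16000.00) = 1177.92 + 19.54% × 14906.00 = 4090.55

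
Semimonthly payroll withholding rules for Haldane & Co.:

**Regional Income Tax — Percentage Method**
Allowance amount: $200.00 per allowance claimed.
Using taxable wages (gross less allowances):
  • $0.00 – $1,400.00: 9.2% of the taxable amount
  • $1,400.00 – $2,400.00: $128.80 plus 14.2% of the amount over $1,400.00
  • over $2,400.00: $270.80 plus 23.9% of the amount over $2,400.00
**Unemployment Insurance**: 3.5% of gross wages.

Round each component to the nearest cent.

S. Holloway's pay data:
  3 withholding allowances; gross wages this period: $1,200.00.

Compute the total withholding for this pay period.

Regional Income Tax: taxable = $1,200.00 − 3×$200.00 = $600.00
  9.2% × $600.00 = $55.20
Unemployment Insurance: 3.5% × $1,200.00 = $42.00
Total: $55.20 + $42.00 = $97.20

$97.20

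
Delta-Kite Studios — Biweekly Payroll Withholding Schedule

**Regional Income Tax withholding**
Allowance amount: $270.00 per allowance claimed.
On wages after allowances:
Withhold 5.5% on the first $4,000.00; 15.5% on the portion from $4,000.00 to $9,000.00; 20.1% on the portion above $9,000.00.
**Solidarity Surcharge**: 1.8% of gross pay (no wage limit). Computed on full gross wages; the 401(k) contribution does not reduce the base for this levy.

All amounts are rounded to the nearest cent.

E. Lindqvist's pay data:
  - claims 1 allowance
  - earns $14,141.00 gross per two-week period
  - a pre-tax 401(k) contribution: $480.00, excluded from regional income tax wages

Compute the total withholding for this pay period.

$2,132.13

Regional Income Tax: taxable = $14,141.00 − $480.00 − 1×$270.00 = $13,391.00
  $995.00 + 20.1% × ($13,391.00 − $9,000.00) = $995.00 + 20.1% × $4,391.00 = $1,877.59
Solidarity Surcharge: 1.8% × $14,141.00 = $254.54
Total: $1,877.59 + $254.54 = $2,132.13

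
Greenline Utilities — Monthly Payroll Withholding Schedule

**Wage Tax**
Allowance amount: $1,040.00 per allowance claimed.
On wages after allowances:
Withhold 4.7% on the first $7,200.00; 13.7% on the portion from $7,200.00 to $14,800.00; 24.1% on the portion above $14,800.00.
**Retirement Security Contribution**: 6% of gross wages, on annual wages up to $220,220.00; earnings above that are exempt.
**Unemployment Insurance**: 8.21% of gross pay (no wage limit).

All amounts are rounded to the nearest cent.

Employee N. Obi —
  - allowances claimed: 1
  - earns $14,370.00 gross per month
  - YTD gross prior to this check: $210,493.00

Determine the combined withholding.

$2,941.61

Wage Tax: taxable = $14,370.00 − 1×$1,040.00 = $13,330.00
  $338.40 + 13.7% × ($13,330.00 − $7,200.00) = $338.40 + 13.7% × $6,130.00 = $1,178.21
Retirement Security Contribution: cap $220,220.00 − YTD $210,493.00 = $9,727.00 subject; 6% × $9,727.00 = $583.62
Unemployment Insurance: 8.21% × $14,370.00 = $1,179.78
Total: $1,178.21 + $583.62 + $1,179.78 = $2,941.61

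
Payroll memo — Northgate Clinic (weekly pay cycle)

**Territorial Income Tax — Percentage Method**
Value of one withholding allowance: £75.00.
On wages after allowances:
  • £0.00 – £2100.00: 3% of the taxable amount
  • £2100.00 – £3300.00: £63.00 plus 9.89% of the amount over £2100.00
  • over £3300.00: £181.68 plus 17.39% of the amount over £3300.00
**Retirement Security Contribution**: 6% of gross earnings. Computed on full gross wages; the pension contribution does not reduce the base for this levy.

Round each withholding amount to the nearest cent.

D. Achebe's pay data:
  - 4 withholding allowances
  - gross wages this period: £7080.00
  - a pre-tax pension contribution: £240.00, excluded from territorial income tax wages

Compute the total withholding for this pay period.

Territorial Income Tax: taxable = £7080.00 − £240.00 − 4×£75.00 = £6540.00
  £181.68 + 17.39% × (£6540.00 − £3300.00) = £181.68 + 17.39% × £3240.00 = £745.12
Retirement Security Contribution: 6% × £7080.00 = £424.80
Total: £745.12 + £424.80 = £1169.92

£1169.92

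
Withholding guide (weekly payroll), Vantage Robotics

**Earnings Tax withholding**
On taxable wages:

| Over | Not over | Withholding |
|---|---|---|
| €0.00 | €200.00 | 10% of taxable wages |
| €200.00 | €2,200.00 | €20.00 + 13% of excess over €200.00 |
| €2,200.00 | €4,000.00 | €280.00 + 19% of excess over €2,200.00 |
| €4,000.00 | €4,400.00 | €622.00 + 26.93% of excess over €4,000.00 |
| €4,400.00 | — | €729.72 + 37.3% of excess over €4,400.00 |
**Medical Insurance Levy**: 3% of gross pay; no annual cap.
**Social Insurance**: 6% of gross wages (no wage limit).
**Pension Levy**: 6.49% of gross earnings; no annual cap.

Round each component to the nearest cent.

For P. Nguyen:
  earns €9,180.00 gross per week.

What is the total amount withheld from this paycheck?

€3,934.64

Earnings Tax: taxable = €9,180.00
  €729.72 + 37.3% × (€9,180.00 − €4,400.00) = €729.72 + 37.3% × €4,780.00 = €2,512.66
Medical Insurance Levy: 3% × €9,180.00 = €275.40
Social Insurance: 6% × €9,180.00 = €550.80
Pension Levy: 6.49% × €9,180.00 = €595.78
Total: €2,512.66 + €275.40 + €550.80 + €595.78 = €3,934.64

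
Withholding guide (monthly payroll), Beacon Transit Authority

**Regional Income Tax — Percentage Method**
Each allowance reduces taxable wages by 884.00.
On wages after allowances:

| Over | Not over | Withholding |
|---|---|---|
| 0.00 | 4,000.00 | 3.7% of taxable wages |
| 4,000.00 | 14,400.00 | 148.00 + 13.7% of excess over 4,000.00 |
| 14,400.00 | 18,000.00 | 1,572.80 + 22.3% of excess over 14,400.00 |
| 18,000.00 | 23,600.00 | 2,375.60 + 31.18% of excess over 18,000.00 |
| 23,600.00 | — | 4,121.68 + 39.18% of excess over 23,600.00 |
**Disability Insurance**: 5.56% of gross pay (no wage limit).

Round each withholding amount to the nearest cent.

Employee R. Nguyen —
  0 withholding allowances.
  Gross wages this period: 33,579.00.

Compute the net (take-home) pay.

Regional Income Tax: taxable = 33,579.00
  4,121.68 + 39.18% × (33,579.00 − 23,600.00) = 4,121.68 + 39.18% × 9,979.00 = 8,031.45
Disability Insurance: 5.56% × 33,579.00 = 1,866.99
Total withheld: 8,031.45 + 1,866.99 = 9,898.44
Net pay: 33,579.00 − 9,898.44 = 23,680.56

23,680.56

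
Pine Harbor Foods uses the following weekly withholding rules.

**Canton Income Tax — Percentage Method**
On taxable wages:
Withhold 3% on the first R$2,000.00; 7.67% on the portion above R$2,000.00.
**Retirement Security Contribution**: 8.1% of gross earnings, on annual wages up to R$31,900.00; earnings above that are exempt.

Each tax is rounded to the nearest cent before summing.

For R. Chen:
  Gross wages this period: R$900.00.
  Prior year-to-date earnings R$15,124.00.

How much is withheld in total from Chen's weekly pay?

Canton Income Tax: taxable = R$900.00
  3% × R$900.00 = R$27.00
Retirement Security Contribution: 8.1% × R$900.00 = R$72.90
Total: R$27.00 + R$72.90 = R$99.90

R$99.90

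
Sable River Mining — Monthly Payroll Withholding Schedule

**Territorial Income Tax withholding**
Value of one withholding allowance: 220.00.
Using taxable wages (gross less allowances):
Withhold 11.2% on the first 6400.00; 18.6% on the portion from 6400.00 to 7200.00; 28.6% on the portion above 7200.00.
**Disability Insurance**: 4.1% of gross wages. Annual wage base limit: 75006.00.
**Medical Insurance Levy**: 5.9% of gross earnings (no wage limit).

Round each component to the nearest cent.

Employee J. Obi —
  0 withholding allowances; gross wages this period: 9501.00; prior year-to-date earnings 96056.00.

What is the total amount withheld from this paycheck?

2084.25

Territorial Income Tax: taxable = 9501.00
  865.60 + 28.6% × (9501.00 − 7200.00) = 865.60 + 28.6% × 2301.00 = 1523.69
Disability Insurance: YTD 96056.00 ≥ cap 75006.00 → 0.00
Medical Insurance Levy: 5.9% × 9501.00 = 560.56
Total: 1523.69 + 0.00 + 560.56 = 2084.25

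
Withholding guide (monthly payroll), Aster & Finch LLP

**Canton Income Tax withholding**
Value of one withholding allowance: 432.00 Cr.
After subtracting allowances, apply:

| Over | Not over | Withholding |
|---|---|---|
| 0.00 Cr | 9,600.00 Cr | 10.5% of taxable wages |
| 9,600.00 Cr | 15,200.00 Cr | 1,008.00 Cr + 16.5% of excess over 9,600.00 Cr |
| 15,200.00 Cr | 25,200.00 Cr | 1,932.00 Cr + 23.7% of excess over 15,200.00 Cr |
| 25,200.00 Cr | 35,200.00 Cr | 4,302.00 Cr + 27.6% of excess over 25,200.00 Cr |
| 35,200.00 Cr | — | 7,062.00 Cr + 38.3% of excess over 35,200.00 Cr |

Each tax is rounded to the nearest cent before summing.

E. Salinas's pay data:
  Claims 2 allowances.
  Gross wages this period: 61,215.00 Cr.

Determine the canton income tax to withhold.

Canton Income Tax: taxable = 61,215.00 Cr − 2×432.00 Cr = 60,351.00 Cr
  7,062.00 Cr + 38.3% × (60,351.00 Cr − 35,200.00 Cr) = 7,062.00 Cr + 38.3% × 25,151.00 Cr = 16,694.83 Cr

16,694.83 Cr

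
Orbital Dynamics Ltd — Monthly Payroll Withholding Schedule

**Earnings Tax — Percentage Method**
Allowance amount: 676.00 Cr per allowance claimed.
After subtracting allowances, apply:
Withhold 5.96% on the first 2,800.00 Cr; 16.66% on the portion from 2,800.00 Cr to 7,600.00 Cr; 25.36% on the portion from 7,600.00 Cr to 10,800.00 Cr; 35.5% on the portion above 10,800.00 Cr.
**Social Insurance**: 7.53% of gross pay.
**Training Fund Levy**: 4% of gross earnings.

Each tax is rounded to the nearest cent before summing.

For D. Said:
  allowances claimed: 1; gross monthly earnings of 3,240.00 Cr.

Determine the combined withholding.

Earnings Tax: taxable = 3,240.00 Cr − 1×676.00 Cr = 2,564.00 Cr
  5.96% × 2,564.00 Cr = 152.81 Cr
Social Insurance: 7.53% × 3,240.00 Cr = 243.97 Cr
Training Fund Levy: 4% × 3,240.00 Cr = 129.60 Cr
Total: 152.81 Cr + 243.97 Cr + 129.60 Cr = 526.38 Cr

526.38 Cr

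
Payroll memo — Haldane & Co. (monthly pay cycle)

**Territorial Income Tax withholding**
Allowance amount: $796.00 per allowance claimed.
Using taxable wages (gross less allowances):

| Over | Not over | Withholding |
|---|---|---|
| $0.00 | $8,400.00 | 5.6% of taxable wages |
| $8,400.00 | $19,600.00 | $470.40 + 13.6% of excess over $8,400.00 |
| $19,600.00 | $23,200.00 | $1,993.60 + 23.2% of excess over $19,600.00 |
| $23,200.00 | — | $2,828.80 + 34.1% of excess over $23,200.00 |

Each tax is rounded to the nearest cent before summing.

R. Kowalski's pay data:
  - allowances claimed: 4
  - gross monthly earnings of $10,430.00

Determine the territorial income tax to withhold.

Territorial Income Tax: taxable = $10,430.00 − 4×$796.00 = $7,246.00
  5.6% × $7,246.00 = $405.78

$405.78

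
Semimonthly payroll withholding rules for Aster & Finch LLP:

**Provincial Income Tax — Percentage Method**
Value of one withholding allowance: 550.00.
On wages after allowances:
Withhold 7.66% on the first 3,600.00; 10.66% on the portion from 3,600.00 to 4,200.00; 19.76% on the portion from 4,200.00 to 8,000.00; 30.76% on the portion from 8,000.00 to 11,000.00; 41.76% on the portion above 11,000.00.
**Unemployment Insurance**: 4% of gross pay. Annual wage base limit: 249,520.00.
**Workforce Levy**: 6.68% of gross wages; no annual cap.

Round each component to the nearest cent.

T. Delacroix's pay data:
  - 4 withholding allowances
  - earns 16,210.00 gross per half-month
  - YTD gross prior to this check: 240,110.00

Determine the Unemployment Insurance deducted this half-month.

376.40

Unemployment Insurance: cap 249,520.00 − YTD 240,110.00 = 9,410.00 subject; 4% × 9,410.00 = 376.40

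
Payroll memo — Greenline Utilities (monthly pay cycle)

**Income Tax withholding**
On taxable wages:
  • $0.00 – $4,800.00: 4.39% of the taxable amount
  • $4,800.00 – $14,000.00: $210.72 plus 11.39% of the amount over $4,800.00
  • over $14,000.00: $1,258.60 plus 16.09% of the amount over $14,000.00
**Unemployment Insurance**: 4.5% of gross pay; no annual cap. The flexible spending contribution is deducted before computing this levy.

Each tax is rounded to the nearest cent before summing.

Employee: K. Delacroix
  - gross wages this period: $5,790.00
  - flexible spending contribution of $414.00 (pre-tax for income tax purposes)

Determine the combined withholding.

Income Tax: taxable = $5,790.00 − $414.00 = $5,376.00
  $210.72 + 11.39% × ($5,376.00 − $4,800.00) = $210.72 + 11.39% × $576.00 = $276.33
Unemployment Insurance: 4.5% × $5,376.00 = $241.92
Total: $276.33 + $241.92 = $518.25

$518.25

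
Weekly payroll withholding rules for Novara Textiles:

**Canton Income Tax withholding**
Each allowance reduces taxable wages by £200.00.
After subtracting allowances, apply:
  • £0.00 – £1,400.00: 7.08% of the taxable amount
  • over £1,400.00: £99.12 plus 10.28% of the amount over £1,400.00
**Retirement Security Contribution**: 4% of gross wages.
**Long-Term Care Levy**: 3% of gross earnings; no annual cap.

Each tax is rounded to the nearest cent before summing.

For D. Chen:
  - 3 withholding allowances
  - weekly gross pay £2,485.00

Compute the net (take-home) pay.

Canton Income Tax: taxable = £2,485.00 − 3×£200.00 = £1,885.00
  £99.12 + 10.28% × (£1,885.00 − £1,400.00) = £99.12 + 10.28% × £485.00 = £148.98
Retirement Security Contribution: 4% × £2,485.00 = £99.40
Long-Term Care Levy: 3% × £2,485.00 = £74.55
Total withheld: £148.98 + £99.40 + £74.55 = £322.93
Net pay: £2,485.00 − £322.93 = £2,162.07

£2,162.07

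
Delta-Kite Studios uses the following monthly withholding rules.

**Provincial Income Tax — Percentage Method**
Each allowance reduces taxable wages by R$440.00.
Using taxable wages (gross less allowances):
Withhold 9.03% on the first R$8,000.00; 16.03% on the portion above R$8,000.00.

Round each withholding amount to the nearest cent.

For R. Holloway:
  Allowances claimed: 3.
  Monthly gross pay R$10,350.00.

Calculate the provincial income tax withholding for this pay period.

Provincial Income Tax: taxable = R$10,350.00 − 3×R$440.00 = R$9,030.00
  R$722.40 + 16.03% × (R$9,030.00 − R$8,000.00) = R$722.40 + 16.03% × R$1,030.00 = R$887.51

R$887.51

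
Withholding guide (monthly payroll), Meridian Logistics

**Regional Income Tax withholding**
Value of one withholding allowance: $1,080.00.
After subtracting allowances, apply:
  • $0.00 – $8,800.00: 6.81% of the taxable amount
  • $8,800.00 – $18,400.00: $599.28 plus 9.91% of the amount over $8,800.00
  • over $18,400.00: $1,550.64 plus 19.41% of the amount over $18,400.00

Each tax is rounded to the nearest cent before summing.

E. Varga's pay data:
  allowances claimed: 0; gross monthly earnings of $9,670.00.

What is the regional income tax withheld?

Regional Income Tax: taxable = $9,670.00
  $599.28 + 9.91% × ($9,670.00 − $8,800.00) = $599.28 + 9.91% × $870.00 = $685.50

$685.50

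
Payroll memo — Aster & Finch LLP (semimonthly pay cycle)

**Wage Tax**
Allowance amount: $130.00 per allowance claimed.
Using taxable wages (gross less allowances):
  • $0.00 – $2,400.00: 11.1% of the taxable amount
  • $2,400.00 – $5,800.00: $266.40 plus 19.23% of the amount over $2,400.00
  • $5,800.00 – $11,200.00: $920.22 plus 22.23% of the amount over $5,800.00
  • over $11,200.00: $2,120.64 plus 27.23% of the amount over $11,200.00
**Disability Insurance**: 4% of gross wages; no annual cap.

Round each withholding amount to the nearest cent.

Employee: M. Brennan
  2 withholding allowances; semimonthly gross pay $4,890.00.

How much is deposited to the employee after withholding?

Wage Tax: taxable = $4,890.00 − 2×$130.00 = $4,630.00
  $266.40 + 19.23% × ($4,630.00 − $2,400.00) = $266.40 + 19.23% × $2,230.00 = $695.23
Disability Insurance: 4% × $4,890.00 = $195.60
Total withheld: $695.23 + $195.60 = $890.83
Net pay: $4,890.00 − $890.83 = $3,999.17

$3,999.17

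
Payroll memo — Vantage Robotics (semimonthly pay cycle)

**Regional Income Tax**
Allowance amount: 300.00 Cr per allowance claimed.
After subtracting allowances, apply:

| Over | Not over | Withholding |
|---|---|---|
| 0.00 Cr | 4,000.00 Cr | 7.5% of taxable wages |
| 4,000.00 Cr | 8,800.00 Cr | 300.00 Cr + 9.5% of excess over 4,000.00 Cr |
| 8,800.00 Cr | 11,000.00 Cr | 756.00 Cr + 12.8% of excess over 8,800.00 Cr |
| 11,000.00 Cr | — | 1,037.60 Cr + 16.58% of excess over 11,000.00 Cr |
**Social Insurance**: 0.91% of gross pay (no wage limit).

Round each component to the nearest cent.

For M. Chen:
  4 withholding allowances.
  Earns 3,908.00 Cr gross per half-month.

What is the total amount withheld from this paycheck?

Regional Income Tax: taxable = 3,908.00 Cr − 4×300.00 Cr = 2,708.00 Cr
  7.5% × 2,708.00 Cr = 203.10 Cr
Social Insurance: 0.91% × 3,908.00 Cr = 35.56 Cr
Total: 203.10 Cr + 35.56 Cr = 238.66 Cr

238.66 Cr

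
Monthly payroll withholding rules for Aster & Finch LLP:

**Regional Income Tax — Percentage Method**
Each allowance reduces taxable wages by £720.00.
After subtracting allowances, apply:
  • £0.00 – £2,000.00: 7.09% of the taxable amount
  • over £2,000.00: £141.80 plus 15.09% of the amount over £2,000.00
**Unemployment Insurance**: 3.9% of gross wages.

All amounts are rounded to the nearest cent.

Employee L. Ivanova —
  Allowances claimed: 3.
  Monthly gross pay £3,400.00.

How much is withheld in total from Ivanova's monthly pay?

Regional Income Tax: taxable = £3,400.00 − 3×£720.00 = £1,240.00
  7.09% × £1,240.00 = £87.92
Unemployment Insurance: 3.9% × £3,400.00 = £132.60
Total: £87.92 + £132.60 = £220.52

£220.52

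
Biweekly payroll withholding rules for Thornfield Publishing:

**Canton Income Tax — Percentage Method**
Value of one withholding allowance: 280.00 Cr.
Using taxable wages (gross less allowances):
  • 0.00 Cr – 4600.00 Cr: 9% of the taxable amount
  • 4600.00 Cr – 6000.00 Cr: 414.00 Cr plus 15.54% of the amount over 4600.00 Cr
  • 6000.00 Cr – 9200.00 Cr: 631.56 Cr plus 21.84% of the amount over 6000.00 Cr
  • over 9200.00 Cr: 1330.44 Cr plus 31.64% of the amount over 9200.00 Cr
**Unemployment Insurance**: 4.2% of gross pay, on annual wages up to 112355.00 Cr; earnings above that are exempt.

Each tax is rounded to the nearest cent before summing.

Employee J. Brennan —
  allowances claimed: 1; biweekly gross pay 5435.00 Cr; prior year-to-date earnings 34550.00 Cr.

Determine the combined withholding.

Canton Income Tax: taxable = 5435.00 Cr − 1×280.00 Cr = 5155.00 Cr
  414.00 Cr + 15.54% × (5155.00 Cr − 4600.00 Cr) = 414.00 Cr + 15.54% × 555.00 Cr = 500.25 Cr
Unemployment Insurance: 4.2% × 5435.00 Cr = 228.27 Cr
Total: 500.25 Cr + 228.27 Cr = 728.52 Cr

728.52 Cr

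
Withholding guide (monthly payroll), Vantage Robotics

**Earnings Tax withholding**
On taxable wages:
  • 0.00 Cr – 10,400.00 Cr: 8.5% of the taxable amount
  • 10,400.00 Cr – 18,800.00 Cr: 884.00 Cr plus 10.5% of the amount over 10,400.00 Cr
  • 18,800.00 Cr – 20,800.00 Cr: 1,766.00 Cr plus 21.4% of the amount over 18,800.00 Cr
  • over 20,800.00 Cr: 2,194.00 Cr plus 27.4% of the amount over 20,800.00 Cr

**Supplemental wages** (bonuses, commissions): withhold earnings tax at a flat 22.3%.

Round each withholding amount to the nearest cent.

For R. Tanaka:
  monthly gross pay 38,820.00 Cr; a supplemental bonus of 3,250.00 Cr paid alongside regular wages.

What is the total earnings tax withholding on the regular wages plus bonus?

7,856.23 Cr

Earnings Tax: taxable = 38,820.00 Cr
  2,194.00 Cr + 27.4% × (38,820.00 Cr − 20,800.00 Cr) = 2,194.00 Cr + 27.4% × 18,020.00 Cr = 7,131.48 Cr
Supplemental (22.3% flat on bonus): 22.3% × 3,250.00 Cr = 724.75 Cr
Total earnings tax: 7,131.48 Cr + 724.75 Cr = 7,856.23 Cr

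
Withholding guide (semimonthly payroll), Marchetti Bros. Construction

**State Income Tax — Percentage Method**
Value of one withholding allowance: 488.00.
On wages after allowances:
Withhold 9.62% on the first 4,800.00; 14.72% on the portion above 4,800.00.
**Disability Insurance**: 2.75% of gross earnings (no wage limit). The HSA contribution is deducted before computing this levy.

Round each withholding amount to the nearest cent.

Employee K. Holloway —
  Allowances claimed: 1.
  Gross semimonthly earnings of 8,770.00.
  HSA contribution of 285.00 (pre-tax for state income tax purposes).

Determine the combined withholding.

State Income Tax: taxable = 8,770.00 − 285.00 − 1×488.00 = 7,997.00
  461.76 + 14.72% × (7,997.00 − 4,800.00) = 461.76 + 14.72% × 3,197.00 = 932.36
Disability Insurance: 2.75% × 8,485.00 = 233.34
Total: 932.36 + 233.34 = 1,165.70

1,165.70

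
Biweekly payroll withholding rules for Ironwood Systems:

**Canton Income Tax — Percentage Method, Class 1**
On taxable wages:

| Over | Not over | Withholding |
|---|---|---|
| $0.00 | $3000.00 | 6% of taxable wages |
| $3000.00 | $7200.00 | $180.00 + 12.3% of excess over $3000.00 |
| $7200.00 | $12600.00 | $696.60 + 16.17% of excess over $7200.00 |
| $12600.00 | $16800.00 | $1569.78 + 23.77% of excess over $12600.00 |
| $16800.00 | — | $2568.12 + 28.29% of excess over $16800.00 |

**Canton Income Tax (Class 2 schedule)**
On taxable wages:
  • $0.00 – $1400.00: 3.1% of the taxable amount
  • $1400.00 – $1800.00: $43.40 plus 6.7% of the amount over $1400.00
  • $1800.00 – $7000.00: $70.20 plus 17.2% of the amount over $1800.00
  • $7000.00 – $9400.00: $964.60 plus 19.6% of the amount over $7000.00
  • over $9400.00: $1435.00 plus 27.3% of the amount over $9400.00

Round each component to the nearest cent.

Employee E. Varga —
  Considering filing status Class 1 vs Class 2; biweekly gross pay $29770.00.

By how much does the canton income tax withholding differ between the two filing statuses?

Canton Income Tax (Class 1): taxable = $29770.00
  $2568.12 + 28.29% × ($29770.00 − $16800.00) = $2568.12 + 28.29% × $12970.00 = $6237.33
Canton Income Tax (Class 2): taxable = $29770.00
  $1435.00 + 27.3% × ($29770.00 − $9400.00) = $1435.00 + 27.3% × $20370.00 = $6996.01
Difference: |$6237.33 − $6996.01| = $758.68 (higher under Class 2)

$758.68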